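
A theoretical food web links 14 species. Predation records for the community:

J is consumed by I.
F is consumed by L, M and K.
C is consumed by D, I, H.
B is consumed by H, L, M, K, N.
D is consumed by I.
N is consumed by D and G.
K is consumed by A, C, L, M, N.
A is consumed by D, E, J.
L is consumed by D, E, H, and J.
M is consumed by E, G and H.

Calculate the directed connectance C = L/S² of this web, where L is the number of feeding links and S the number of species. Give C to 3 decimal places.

The web has S = 14 species and L = 30 feeding links.
C = L / S² = 30 / 196 = 0.1531 ≈ 0.153.

C = 0.153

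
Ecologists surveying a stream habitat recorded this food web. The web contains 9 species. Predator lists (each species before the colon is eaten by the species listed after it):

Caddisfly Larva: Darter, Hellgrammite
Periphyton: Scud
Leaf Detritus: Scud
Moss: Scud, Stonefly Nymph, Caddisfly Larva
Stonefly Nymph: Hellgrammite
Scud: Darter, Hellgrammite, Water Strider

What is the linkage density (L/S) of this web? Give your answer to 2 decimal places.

L/S = 1.22

There are L = 11 links among S = 9 species.
L/S = 11/9 = 1.2222 ≈ 1.22.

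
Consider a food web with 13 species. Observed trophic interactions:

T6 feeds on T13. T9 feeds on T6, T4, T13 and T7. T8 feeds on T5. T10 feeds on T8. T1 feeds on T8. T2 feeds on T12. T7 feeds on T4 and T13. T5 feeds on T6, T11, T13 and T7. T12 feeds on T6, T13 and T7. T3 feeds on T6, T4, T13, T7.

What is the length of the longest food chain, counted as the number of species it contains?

One longest chain: T4 → T7 → T5 → T8 → T1.
It has 5 species and 4 links.

5 species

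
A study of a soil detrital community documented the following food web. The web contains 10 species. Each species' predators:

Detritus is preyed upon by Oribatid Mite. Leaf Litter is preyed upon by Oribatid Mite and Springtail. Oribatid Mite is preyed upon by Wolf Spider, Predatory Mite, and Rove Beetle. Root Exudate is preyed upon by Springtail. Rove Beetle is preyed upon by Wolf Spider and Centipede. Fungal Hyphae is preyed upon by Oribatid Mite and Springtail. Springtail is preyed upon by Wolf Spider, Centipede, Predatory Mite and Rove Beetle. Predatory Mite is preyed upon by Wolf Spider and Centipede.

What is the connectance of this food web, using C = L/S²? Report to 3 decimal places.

C = 0.170

The web has S = 10 species and L = 17 feeding links.
C = L / S² = 17 / 100 = 0.1700 ≈ 0.170.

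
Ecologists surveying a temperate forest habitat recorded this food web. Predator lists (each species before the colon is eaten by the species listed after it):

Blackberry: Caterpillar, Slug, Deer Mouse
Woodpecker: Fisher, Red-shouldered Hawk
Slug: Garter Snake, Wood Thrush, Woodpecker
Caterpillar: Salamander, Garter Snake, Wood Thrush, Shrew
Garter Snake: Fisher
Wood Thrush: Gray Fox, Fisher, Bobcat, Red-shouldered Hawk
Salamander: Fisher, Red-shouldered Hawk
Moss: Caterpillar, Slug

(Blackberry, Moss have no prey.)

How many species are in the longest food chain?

One longest chain: Blackberry → Caterpillar → Wood Thrush → Gray Fox.
It has 4 species and 3 links.

4 species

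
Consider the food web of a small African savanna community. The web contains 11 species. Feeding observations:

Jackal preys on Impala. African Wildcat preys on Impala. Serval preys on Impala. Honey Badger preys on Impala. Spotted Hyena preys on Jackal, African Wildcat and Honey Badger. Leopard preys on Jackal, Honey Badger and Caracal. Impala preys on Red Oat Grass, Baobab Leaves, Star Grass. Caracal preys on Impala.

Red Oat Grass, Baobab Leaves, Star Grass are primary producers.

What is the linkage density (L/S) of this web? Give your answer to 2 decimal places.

There are L = 14 links among S = 11 species.
L/S = 14/11 = 1.2727 ≈ 1.27.

L/S = 1.27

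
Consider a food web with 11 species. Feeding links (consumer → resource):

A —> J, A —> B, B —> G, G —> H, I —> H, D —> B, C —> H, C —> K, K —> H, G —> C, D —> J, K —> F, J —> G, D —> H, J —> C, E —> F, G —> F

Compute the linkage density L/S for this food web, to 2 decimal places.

L/S = 1.55

There are L = 17 links among S = 11 species.
L/S = 17/11 = 1.5455 ≈ 1.55.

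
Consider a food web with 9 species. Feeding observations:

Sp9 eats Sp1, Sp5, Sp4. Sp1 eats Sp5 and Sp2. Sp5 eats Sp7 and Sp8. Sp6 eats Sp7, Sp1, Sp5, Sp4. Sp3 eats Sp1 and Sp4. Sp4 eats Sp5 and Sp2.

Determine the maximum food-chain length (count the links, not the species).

One longest chain: Sp7 → Sp5 → Sp1 → Sp9.
It has 4 species and 3 links.

3 links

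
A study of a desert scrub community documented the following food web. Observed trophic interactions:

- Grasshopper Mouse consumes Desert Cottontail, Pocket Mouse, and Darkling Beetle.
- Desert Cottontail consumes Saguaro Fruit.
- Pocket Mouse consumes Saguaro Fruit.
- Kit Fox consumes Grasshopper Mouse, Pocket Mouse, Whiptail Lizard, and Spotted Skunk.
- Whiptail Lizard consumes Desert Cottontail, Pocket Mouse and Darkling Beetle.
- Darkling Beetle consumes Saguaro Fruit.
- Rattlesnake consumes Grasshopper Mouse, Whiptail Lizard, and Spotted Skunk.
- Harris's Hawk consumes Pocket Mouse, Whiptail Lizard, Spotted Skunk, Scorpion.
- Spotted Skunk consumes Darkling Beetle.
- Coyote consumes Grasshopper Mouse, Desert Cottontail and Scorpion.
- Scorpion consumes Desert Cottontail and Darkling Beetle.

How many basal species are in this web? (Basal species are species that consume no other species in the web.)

Basal species (no prey listed): Saguaro Fruit.
Count: 1.

1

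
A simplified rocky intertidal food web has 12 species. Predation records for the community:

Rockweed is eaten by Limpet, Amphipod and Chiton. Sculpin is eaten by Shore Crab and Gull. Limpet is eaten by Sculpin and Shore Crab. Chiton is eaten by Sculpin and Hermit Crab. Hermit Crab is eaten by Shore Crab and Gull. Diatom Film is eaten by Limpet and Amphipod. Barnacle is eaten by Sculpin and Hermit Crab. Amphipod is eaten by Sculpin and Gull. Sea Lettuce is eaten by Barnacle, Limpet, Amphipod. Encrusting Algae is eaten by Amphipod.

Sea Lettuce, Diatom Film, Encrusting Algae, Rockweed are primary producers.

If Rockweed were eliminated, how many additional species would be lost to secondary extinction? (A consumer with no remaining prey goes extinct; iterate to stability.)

1

Remove Rockweed.
Round 1: Chiton (all prey gone) → extinct.
No further losses. Total secondary extinctions: 1.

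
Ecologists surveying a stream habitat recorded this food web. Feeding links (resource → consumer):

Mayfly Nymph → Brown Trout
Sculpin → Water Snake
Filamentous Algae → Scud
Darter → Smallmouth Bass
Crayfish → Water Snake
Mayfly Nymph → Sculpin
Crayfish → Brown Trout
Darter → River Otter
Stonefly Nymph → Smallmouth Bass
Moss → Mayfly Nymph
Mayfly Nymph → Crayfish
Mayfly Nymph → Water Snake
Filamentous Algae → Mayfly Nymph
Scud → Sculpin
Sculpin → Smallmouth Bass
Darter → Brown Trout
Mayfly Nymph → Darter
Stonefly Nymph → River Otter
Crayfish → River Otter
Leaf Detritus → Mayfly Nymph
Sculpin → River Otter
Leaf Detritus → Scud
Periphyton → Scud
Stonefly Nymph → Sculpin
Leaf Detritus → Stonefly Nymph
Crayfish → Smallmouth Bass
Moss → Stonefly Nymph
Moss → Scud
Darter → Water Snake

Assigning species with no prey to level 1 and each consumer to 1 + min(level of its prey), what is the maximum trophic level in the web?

Basal resources (level 1): Leaf Detritus, Periphyton, Filamentous Algae, Moss.
Following each consumer down to its lowest-level prey: Leaf Detritus → Mayfly Nymph → Water Snake (levels 1 through 3).
All prey of Water Snake (Mayfly Nymph 2, Darter 3, Crayfish 3, Sculpin 3) are at level 2 or above, so Water Snake is at level 1 + 2 = 3.
Every consumer has at least one prey at level 2 or below, so none exceeds level 3.

3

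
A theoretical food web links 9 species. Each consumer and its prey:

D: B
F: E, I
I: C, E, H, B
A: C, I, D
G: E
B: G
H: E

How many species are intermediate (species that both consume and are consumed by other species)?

Intermediate species (has both prey and predators): G, H, B, I, D.
Count: 5.

5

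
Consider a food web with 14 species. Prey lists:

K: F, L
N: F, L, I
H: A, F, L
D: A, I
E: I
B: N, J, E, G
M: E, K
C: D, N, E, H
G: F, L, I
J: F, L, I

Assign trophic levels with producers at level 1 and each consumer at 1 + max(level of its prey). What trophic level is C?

Trophic level 3

A is a producer → level 1.
H eats A (level 1); other prey at levels: F 1, L 1 → level 2.
C eats H (level 2); other prey at levels: D 2, N 2, E 2 → level 3.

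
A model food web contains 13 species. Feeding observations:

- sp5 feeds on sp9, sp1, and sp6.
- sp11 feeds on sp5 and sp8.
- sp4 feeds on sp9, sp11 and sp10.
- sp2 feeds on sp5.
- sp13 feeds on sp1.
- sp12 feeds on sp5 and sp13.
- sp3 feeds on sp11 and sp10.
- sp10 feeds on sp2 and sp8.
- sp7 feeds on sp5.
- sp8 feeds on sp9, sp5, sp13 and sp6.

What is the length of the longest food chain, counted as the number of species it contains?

One longest chain: sp9 → sp5 → sp2 → sp10 → sp3.
It has 5 species and 4 links.

5 species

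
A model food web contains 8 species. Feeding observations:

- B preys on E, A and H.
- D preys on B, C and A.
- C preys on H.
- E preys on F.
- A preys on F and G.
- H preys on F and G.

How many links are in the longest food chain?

3 links

One longest chain: F → H → C → D.
It has 4 species and 3 links.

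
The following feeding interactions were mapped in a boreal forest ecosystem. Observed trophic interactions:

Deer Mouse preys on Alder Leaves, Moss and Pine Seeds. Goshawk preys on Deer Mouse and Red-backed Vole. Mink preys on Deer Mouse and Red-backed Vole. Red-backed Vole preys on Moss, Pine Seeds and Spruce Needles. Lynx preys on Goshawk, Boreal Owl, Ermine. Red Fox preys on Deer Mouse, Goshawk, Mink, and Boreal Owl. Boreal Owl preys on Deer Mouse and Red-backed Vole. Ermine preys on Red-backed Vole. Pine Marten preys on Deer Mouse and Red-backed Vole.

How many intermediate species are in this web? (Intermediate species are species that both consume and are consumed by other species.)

Intermediate species (has both prey and predators): Red-backed Vole, Deer Mouse, Ermine, Goshawk, Boreal Owl, Mink.
Count: 6.

6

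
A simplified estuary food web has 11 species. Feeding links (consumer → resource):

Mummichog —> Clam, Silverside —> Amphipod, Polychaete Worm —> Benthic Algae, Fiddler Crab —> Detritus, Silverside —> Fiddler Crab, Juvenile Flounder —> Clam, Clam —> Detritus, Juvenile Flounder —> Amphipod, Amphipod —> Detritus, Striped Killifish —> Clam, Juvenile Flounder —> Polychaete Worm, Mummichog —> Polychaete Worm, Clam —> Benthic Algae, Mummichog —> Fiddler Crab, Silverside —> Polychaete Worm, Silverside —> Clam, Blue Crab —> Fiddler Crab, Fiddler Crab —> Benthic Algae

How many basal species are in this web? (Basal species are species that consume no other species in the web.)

Basal species (no prey listed): Detritus, Benthic Algae.
Count: 2.

2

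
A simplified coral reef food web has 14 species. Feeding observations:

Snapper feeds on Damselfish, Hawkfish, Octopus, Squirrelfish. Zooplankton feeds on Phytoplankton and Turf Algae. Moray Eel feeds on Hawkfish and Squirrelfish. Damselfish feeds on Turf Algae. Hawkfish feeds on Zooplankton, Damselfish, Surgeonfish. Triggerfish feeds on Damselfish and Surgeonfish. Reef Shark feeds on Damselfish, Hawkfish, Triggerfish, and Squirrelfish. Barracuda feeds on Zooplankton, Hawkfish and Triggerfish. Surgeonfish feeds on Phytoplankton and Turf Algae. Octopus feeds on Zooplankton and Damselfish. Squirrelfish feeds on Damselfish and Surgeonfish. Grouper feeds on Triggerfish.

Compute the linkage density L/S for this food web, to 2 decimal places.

L/S = 2.00

There are L = 28 links among S = 14 species.
L/S = 28/14 = 2.0000 ≈ 2.00.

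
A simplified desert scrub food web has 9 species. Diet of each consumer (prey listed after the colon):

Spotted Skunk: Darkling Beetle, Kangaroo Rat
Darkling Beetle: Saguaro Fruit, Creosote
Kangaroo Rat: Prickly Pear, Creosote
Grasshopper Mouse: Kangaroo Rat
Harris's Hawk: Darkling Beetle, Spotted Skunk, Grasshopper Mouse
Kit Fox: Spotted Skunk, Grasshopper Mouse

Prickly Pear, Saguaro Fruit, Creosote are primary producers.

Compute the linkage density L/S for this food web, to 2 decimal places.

L/S = 1.33

There are L = 12 links among S = 9 species.
L/S = 12/9 = 1.3333 ≈ 1.33.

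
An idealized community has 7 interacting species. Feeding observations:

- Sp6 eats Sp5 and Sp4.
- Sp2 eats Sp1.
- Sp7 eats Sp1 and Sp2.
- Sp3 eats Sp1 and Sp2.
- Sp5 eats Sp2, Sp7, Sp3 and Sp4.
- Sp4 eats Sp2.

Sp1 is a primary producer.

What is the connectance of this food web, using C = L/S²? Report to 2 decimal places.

The web has S = 7 species and L = 12 feeding links.
C = L / S² = 12 / 49 = 0.2449 ≈ 0.24.

C = 0.24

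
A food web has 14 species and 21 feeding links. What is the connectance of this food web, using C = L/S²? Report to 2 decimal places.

The web has S = 14 species and L = 21 feeding links.
C = L / S² = 21 / 196 = 0.1071 ≈ 0.11.

C = 0.11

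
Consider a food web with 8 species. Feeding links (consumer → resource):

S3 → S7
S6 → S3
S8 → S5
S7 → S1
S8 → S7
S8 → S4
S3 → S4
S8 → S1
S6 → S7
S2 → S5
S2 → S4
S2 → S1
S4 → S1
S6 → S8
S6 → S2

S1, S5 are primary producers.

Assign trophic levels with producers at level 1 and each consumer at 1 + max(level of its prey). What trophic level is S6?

Trophic level 4

S1 is a producer → level 1.
S7 eats S1 → level 2.
S3 eats S7 (level 2); other prey at levels: S4 2 → level 3.
S6 eats S3 (level 3); other prey at levels: S7 2, S2 3, S8 3 → level 4.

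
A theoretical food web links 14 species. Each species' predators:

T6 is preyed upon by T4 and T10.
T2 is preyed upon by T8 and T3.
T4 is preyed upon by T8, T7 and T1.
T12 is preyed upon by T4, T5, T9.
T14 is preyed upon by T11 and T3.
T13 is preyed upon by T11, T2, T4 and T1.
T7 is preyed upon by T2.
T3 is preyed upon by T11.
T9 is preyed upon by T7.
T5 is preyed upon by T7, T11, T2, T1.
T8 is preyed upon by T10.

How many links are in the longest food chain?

5 links

One longest chain: T6 → T4 → T7 → T2 → T8 → T10.
It has 6 species and 5 links.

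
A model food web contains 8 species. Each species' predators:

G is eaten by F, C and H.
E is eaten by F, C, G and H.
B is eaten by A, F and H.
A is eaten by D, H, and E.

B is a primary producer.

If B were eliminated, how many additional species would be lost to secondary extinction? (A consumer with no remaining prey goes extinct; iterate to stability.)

7

Remove B.
Round 1: A (all prey gone) → extinct.
Round 2: E (all prey gone), D (all prey gone) → extinct.
Round 3: G (all prey gone) → extinct.
Round 4: C (all prey gone), F (all prey gone), H (all prey gone) → extinct.
No further losses. Total secondary extinctions: 7.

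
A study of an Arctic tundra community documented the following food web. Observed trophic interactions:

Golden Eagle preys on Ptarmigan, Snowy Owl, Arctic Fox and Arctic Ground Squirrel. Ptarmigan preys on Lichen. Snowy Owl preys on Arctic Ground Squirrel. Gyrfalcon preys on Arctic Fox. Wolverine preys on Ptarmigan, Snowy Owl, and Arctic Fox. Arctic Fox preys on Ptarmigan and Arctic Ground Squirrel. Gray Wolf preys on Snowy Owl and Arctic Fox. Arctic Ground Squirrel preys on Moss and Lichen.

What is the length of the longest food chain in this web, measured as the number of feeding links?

One longest chain: Lichen → Arctic Ground Squirrel → Arctic Fox → Wolverine.
It has 4 species and 3 links.

3 links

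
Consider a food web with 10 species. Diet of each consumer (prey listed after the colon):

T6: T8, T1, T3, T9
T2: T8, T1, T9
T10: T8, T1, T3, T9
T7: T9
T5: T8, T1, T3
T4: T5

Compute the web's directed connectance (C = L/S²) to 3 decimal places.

The web has S = 10 species and L = 16 feeding links.
C = L / S² = 16 / 100 = 0.1600 ≈ 0.160.

C = 0.160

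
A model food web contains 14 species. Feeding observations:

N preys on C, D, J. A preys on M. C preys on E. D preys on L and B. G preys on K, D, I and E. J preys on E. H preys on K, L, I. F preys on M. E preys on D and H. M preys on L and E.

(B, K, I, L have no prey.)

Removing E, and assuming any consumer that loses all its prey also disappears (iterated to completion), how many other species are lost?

2

Remove E.
Round 1: J (all prey gone), C (all prey gone) → extinct.
No further losses. Total secondary extinctions: 2.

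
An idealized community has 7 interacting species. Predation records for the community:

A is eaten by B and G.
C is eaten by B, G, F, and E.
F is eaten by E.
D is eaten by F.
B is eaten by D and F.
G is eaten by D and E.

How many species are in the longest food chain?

One longest chain: A → G → D → F → E.
It has 5 species and 4 links.

5 species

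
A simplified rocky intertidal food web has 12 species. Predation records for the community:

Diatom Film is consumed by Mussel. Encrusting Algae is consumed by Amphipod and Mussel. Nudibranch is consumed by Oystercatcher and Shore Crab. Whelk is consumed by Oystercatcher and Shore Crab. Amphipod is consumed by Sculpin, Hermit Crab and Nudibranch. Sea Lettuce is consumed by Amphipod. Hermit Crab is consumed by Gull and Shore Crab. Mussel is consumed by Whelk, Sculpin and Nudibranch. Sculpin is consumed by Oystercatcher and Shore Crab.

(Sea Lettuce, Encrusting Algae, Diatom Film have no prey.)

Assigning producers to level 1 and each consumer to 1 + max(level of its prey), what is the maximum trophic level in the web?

Producers (level 1): Sea Lettuce, Encrusting Algae, Diatom Film.
Encrusting Algae → Mussel → Whelk → Shore Crab gives Shore Crab level 4.
No species has a prey at level 4, so no species reaches level 5.

4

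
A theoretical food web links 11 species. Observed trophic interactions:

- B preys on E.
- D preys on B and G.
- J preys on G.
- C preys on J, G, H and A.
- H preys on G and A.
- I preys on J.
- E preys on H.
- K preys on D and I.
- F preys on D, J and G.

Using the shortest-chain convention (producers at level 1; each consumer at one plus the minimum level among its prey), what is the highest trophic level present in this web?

Producers (level 1): A, G.
Following each consumer down to its lowest-level prey: A → H → E → B (levels 1 through 4).
All prey of B (E 3) are at level 3 or above, so B is at level 1 + 3 = 4.
Every consumer has at least one prey at level 3 or below, so none exceeds level 4.

4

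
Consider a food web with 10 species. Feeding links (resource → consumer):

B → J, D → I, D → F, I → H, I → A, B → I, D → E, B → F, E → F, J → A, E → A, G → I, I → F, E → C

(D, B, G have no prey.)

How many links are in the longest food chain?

2 links

One longest chain: D → E → C.
It has 3 species and 2 links.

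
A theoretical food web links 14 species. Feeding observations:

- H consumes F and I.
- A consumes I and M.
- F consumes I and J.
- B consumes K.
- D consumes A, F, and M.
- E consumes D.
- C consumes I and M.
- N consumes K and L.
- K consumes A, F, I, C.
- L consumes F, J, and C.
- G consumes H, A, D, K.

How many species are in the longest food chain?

One longest chain: I → F → D → E.
It has 4 species and 3 links.

4 species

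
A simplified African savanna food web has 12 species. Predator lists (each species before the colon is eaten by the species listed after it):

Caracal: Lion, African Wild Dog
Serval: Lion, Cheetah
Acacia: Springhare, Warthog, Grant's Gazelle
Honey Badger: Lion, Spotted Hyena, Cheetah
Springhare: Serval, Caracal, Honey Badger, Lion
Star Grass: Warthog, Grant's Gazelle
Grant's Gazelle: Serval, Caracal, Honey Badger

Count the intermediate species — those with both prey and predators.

Intermediate species (has both prey and predators): Springhare, Grant's Gazelle, Serval, Caracal, Honey Badger.
Count: 5.

5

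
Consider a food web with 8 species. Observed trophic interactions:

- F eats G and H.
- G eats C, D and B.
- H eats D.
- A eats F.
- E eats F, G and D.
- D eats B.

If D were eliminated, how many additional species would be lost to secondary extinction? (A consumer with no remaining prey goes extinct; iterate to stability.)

1

Remove D.
Round 1: H (all prey gone) → extinct.
No further losses. Total secondary extinctions: 1.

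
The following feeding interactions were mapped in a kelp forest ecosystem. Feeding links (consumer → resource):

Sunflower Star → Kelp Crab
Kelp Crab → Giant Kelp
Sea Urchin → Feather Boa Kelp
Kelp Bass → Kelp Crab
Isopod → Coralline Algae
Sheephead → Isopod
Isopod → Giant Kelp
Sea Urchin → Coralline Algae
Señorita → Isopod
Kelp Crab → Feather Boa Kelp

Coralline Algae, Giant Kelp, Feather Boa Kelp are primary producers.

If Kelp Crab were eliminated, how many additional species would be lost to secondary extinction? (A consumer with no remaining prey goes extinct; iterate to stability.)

2

Remove Kelp Crab.
Round 1: Sunflower Star (all prey gone), Kelp Bass (all prey gone) → extinct.
No further losses. Total secondary extinctions: 2.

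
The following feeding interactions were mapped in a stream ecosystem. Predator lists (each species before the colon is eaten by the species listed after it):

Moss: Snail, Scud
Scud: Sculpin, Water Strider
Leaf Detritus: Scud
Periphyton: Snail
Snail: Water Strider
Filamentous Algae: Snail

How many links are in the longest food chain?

One longest chain: Moss → Scud → Sculpin.
It has 3 species and 2 links.

2 links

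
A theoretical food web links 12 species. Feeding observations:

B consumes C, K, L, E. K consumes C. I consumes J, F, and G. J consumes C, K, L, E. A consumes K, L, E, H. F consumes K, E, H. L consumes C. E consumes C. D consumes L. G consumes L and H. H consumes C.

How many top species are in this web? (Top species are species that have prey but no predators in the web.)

Top species (has prey, but nothing eats it): D, B, A, I.
Count: 4.

4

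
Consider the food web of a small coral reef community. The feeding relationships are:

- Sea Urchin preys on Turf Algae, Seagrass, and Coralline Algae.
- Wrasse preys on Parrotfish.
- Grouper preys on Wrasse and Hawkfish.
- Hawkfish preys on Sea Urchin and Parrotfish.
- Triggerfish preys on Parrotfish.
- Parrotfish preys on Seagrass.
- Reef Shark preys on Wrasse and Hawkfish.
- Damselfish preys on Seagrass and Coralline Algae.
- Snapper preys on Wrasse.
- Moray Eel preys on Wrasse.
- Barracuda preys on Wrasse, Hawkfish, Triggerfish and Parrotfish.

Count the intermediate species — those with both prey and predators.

5

Intermediate species (has both prey and predators): Parrotfish, Sea Urchin, Triggerfish, Wrasse, Hawkfish.
Count: 5.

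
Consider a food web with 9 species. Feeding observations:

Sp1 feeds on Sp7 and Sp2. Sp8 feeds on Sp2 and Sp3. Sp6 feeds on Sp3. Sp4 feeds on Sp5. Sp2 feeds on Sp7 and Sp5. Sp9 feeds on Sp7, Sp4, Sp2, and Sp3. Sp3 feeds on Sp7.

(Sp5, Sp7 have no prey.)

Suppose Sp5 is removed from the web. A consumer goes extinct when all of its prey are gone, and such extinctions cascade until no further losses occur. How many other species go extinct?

Remove Sp5.
Round 1: Sp4 (all prey gone) → extinct.
No further losses. Total secondary extinctions: 1.

1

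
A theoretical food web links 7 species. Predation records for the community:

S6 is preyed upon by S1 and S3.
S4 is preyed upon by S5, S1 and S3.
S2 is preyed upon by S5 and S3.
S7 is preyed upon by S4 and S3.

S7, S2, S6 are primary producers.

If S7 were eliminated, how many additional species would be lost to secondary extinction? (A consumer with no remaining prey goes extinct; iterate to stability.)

1

Remove S7.
Round 1: S4 (all prey gone) → extinct.
No further losses. Total secondary extinctions: 1.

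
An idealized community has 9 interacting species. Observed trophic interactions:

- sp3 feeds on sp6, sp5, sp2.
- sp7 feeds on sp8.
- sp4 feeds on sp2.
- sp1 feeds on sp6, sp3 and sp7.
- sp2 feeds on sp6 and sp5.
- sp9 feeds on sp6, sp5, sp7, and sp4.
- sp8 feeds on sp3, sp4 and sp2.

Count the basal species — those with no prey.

2

Basal species (no prey listed): sp6, sp5.
Count: 2.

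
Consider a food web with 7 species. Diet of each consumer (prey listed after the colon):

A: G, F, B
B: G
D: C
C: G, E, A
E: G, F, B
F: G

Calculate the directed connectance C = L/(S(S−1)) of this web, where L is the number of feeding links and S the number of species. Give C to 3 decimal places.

C = 0.286

The web has S = 7 species and L = 12 feeding links.
C = L / (S(S−1)) = 12 / 42 = 0.2857 ≈ 0.286.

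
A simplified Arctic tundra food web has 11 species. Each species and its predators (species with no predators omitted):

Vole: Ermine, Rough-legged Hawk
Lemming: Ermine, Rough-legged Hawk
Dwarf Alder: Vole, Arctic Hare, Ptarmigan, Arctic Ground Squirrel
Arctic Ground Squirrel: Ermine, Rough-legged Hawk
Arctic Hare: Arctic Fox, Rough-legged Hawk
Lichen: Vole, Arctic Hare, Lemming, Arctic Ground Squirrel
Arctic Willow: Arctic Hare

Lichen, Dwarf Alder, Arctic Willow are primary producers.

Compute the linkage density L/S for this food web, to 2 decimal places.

L/S = 1.55

There are L = 17 links among S = 11 species.
L/S = 17/11 = 1.5455 ≈ 1.55.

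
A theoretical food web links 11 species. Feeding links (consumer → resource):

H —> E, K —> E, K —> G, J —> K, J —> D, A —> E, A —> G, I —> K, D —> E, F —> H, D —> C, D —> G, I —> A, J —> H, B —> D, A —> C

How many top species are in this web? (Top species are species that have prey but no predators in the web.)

Top species (has prey, but nothing eats it): I, B, J, F.
Count: 4.

4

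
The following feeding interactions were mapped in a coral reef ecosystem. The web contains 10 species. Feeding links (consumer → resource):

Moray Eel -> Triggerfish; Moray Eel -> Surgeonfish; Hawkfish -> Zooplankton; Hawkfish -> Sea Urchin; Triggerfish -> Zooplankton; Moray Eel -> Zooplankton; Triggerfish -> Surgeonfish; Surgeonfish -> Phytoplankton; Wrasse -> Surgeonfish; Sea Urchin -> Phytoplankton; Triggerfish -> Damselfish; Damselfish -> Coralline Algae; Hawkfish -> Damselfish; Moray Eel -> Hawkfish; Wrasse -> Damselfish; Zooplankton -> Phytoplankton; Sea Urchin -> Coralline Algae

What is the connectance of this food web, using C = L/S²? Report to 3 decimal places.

The web has S = 10 species and L = 17 feeding links.
C = L / S² = 17 / 100 = 0.1700 ≈ 0.170.

C = 0.170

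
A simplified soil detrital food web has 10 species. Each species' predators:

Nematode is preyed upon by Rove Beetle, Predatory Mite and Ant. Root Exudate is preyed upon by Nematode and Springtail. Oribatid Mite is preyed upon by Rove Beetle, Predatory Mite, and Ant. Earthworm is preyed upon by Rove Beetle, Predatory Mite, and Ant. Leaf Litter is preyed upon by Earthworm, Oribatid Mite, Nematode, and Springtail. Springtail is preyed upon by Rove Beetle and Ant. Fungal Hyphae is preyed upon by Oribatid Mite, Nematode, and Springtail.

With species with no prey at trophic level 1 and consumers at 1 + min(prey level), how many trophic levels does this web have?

Basal resources (level 1): Leaf Litter, Fungal Hyphae, Root Exudate.
Following each consumer down to its lowest-level prey: Leaf Litter → Nematode → Ant (levels 1 through 3).
All prey of Ant (Nematode 2, Springtail 2, Oribatid Mite 2, Earthworm 2) are at level 2 or above, so Ant is at level 1 + 2 = 3.
Every consumer has at least one prey at level 2 or below, so none exceeds level 3.

3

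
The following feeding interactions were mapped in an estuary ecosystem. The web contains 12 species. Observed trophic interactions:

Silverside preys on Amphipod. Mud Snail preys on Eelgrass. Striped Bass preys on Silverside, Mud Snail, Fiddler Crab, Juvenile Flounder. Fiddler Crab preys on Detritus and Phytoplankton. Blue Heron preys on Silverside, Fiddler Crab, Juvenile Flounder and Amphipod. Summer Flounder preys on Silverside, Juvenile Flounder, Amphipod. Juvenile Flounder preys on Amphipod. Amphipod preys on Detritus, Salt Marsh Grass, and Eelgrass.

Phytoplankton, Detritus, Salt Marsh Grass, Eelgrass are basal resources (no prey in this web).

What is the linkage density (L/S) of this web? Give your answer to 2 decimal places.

There are L = 19 links among S = 12 species.
L/S = 19/12 = 1.5833 ≈ 1.58.

L/S = 1.58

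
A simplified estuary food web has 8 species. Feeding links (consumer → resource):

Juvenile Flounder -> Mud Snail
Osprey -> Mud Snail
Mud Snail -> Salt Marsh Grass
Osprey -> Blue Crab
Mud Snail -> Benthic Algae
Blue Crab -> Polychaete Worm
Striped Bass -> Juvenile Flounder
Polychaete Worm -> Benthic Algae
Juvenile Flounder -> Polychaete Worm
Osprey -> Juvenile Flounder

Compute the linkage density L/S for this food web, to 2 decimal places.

L/S = 1.25

There are L = 10 links among S = 8 species.
L/S = 10/8 = 1.2500 ≈ 1.25.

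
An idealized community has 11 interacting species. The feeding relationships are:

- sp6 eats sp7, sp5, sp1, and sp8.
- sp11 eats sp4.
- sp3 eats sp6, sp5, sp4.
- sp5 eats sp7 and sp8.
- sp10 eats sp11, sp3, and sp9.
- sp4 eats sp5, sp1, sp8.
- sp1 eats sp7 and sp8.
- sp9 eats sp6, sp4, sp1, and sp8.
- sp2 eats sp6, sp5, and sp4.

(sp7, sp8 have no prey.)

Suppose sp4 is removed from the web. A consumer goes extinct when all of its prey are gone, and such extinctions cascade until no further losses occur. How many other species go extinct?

1

Remove sp4.
Round 1: sp11 (all prey gone) → extinct.
No further losses. Total secondary extinctions: 1.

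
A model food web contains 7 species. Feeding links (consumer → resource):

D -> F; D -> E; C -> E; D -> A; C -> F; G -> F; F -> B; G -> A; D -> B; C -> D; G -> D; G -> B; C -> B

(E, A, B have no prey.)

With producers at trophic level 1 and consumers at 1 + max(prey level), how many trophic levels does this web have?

4

Producers (level 1): E, A, B.
B → F → D → G gives G level 4.
No species has a prey at level 4, so no species reaches level 5.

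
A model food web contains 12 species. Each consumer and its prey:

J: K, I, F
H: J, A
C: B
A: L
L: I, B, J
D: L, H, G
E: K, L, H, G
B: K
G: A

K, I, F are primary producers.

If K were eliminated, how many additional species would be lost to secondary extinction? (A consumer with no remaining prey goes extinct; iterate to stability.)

2

Remove K.
Round 1: B (all prey gone) → extinct.
Round 2: C (all prey gone) → extinct.
No further losses. Total secondary extinctions: 2.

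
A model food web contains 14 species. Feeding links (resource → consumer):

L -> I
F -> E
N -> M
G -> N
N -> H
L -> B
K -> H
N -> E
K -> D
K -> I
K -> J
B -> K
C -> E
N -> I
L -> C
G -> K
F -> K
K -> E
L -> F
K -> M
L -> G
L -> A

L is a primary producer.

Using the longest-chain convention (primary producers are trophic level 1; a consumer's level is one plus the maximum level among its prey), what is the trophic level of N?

Trophic level 3

L is a producer → level 1.
G eats L → level 2.
N eats G → level 3.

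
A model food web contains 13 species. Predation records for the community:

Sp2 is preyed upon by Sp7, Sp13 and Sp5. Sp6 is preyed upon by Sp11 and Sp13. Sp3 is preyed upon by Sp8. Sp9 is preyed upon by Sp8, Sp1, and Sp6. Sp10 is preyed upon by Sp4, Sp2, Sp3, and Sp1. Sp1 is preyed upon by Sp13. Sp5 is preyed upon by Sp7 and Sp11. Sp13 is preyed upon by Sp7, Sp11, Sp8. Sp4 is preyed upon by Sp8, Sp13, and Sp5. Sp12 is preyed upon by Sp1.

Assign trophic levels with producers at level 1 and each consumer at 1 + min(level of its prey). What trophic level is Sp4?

Sp10 is a producer → level 1.
Sp4 eats Sp10 → level 2.

Trophic level 2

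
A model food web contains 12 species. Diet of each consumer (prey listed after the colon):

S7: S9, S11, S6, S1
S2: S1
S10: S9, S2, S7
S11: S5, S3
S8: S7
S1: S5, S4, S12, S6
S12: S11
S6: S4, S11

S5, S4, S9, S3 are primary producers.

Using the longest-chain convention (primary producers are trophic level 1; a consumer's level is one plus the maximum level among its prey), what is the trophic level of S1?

Trophic level 4

S5 is a producer → level 1.
S11 eats S5 (level 1); other prey at levels: S3 1 → level 2.
S12 eats S11 → level 3.
S1 eats S12 (level 3); other prey at levels: S5 1, S4 1, S6 3 → level 4.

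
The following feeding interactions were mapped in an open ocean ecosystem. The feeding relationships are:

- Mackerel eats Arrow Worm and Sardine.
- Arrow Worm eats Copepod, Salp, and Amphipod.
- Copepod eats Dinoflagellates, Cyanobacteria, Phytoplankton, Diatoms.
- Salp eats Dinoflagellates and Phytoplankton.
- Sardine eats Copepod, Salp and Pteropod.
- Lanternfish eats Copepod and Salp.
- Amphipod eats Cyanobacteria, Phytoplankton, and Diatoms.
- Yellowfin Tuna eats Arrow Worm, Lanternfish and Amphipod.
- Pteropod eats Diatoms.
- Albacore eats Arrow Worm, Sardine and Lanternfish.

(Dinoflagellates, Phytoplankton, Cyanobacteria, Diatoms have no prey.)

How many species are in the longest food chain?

One longest chain: Phytoplankton → Amphipod → Arrow Worm → Mackerel.
It has 4 species and 3 links.

4 species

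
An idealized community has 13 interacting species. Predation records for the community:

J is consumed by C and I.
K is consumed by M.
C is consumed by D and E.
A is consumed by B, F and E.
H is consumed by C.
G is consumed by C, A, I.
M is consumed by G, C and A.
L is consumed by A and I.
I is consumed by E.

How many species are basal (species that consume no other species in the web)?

Basal species (no prey listed): K, H, J, L.
Count: 4.

4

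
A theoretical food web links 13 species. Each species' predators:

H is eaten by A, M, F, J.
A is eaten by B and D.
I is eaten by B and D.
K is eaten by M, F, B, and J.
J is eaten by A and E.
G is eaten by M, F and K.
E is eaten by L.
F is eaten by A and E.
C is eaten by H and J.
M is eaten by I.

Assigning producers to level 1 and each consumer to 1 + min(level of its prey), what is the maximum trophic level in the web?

4

Producers (level 1): C, G.
Following each consumer down to its lowest-level prey: G → F → E → L (levels 1 through 4).
All prey of L (E 3) are at level 3 or above, so L is at level 1 + 3 = 4.
Every consumer has at least one prey at level 3 or below, so none exceeds level 4.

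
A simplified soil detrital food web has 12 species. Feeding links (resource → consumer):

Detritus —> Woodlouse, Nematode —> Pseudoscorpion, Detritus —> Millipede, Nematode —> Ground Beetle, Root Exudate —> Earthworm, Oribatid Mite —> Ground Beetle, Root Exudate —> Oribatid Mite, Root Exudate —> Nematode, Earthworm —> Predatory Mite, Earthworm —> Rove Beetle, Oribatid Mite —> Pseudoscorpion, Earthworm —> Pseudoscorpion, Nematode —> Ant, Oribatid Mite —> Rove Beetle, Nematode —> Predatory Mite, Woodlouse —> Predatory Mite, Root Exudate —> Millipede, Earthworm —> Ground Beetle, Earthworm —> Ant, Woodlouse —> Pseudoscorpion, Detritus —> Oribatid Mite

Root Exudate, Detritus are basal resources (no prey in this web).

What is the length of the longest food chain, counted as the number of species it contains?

One longest chain: Detritus → Woodlouse → Predatory Mite.
It has 3 species and 2 links.

3 species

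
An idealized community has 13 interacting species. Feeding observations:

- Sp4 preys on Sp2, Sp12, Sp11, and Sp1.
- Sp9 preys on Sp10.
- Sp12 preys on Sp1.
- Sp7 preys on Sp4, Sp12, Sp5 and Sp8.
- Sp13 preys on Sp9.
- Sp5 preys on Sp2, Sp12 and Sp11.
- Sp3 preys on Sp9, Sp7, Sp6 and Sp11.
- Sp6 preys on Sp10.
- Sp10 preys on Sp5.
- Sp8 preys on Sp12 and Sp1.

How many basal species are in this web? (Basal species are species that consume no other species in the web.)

Basal species (no prey listed): Sp11, Sp1, Sp2.
Count: 3.

3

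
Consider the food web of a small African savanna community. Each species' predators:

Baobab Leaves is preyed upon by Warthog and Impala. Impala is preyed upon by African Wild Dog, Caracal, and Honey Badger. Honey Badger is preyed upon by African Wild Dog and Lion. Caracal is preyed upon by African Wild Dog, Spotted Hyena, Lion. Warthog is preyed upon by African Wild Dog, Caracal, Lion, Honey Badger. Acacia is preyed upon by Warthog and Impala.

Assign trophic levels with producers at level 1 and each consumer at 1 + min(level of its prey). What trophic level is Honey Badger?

Acacia is a producer → level 1.
Impala eats Acacia → level 2.
Honey Badger eats Impala → level 3.
No prey of Honey Badger is below level 2, so 3 is the minimum.

Trophic level 3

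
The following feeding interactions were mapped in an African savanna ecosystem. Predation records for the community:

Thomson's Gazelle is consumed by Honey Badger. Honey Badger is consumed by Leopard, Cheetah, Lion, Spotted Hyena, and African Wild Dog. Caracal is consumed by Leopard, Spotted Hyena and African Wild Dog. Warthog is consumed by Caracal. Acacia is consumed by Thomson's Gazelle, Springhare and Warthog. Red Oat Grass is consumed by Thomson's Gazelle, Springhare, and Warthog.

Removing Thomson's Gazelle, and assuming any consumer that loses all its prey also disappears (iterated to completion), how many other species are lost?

Remove Thomson's Gazelle.
Round 1: Honey Badger (all prey gone) → extinct.
Round 2: Lion (all prey gone), Cheetah (all prey gone) → extinct.
No further losses. Total secondary extinctions: 3.

3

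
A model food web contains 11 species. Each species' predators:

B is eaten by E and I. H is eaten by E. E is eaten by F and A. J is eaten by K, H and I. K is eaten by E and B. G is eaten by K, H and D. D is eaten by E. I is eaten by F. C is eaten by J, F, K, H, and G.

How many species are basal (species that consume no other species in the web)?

1

Basal species (no prey listed): C.
Count: 1.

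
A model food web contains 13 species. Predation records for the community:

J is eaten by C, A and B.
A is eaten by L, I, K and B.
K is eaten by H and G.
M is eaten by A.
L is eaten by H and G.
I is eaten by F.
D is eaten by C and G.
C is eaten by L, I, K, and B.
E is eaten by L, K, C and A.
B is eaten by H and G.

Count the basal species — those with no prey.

Basal species (no prey listed): M, D, J, E.
Count: 4.

4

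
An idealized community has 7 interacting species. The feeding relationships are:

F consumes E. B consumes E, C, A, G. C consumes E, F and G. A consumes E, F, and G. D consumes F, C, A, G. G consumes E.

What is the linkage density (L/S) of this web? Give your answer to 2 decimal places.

L/S = 2.29

There are L = 16 links among S = 7 species.
L/S = 16/7 = 2.2857 ≈ 2.29.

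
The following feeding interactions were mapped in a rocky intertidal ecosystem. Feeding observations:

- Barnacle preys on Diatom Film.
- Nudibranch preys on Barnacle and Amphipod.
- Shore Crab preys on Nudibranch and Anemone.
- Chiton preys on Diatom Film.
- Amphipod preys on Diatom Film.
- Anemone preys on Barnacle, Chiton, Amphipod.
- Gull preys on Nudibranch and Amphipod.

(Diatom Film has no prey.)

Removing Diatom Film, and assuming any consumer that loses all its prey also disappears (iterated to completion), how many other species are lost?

Remove Diatom Film.
Round 1: Chiton (all prey gone), Amphipod (all prey gone), Barnacle (all prey gone) → extinct.
Round 2: Nudibranch (all prey gone), Anemone (all prey gone) → extinct.
Round 3: Gull (all prey gone), Shore Crab (all prey gone) → extinct.
No further losses. Total secondary extinctions: 7.

7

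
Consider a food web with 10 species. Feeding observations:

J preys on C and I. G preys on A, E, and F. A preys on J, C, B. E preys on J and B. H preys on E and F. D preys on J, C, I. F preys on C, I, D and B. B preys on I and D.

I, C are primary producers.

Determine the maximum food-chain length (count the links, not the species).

5 links

One longest chain: I → J → D → B → E → H.
It has 6 species and 5 links.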